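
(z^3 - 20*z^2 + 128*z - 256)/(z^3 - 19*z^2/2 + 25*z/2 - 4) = 2*(z^2 - 12*z + 32)/(2*z^2 - 3*z + 1)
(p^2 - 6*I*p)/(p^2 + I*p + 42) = p/(p + 7*I)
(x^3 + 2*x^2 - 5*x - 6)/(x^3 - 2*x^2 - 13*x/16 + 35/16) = 16*(x^2 + x - 6)/(16*x^2 - 48*x + 35)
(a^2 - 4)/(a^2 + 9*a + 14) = (a - 2)/(a + 7)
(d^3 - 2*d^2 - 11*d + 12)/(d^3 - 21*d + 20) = (d + 3)/(d + 5)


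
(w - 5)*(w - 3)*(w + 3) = w^3 - 5*w^2 - 9*w + 45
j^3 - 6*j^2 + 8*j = j*(j - 4)*(j - 2)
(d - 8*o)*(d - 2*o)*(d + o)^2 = d^4 - 8*d^3*o - 3*d^2*o^2 + 22*d*o^3 + 16*o^4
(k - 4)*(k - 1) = k^2 - 5*k + 4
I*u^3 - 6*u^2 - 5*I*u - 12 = (u + 3*I)*(u + 4*I)*(I*u + 1)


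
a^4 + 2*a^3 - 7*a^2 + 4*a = a*(a - 1)^2*(a + 4)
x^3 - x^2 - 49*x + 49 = (x - 7)*(x - 1)*(x + 7)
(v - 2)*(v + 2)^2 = v^3 + 2*v^2 - 4*v - 8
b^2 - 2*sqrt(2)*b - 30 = (b - 5*sqrt(2))*(b + 3*sqrt(2))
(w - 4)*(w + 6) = w^2 + 2*w - 24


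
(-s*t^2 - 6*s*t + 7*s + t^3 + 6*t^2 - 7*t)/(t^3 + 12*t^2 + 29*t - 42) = (-s + t)/(t + 6)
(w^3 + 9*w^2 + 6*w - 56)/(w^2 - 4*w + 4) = (w^2 + 11*w + 28)/(w - 2)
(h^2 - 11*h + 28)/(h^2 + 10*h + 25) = (h^2 - 11*h + 28)/(h^2 + 10*h + 25)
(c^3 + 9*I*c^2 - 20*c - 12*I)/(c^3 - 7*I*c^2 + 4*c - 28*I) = (c^2 + 7*I*c - 6)/(c^2 - 9*I*c - 14)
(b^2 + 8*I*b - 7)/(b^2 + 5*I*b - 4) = (b + 7*I)/(b + 4*I)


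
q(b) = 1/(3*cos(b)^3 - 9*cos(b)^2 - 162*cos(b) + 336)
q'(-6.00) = 0.00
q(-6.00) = 0.01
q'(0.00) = 0.00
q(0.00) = 0.01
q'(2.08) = -0.00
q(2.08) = 0.00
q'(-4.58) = -0.00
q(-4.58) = 0.00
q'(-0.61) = 0.00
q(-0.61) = 0.01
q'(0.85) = -0.00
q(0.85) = 0.00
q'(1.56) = -0.00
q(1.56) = 0.00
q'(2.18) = -0.00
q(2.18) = 0.00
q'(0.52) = -0.00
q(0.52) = 0.01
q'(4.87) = 0.00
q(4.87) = 0.00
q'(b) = (9*sin(b)*cos(b)^2 - 18*sin(b)*cos(b) - 162*sin(b))/(3*cos(b)^3 - 9*cos(b)^2 - 162*cos(b) + 336)^2 = (cos(b)^2 - 2*cos(b) - 18)*sin(b)/(cos(b)^3 - 3*cos(b)^2 - 54*cos(b) + 112)^2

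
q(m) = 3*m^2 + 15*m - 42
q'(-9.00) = -39.00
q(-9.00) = 66.00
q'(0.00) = 15.00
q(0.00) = -42.00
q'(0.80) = 19.80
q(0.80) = -28.08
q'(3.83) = 37.98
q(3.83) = 59.46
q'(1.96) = 26.76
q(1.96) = -1.08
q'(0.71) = 19.26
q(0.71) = -29.84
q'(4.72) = 43.32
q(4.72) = 95.64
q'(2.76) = 31.56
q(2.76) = 22.25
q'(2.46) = 29.76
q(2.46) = 13.05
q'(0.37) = 17.22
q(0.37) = -36.04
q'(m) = 6*m + 15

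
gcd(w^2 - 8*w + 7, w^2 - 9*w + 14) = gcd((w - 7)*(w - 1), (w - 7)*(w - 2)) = w - 7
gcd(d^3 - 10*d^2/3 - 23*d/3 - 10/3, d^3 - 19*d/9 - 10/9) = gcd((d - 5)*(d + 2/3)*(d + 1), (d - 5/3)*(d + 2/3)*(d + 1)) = d^2 + 5*d/3 + 2/3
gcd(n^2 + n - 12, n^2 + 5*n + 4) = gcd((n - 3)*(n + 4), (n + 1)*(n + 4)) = n + 4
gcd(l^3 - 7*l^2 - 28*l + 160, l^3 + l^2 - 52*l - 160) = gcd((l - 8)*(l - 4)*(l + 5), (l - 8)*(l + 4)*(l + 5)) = l^2 - 3*l - 40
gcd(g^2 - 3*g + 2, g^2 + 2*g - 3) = g - 1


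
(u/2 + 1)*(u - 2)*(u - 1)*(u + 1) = u^4/2 - 5*u^2/2 + 2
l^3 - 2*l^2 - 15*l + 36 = (l - 3)^2*(l + 4)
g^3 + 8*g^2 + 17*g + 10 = (g + 1)*(g + 2)*(g + 5)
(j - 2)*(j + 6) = j^2 + 4*j - 12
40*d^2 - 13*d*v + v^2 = (-8*d + v)*(-5*d + v)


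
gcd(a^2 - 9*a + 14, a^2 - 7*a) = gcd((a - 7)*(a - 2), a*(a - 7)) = a - 7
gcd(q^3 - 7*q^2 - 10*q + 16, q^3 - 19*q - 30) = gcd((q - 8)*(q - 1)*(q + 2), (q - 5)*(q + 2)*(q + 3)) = q + 2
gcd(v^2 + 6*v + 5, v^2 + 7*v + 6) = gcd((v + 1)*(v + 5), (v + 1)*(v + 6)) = v + 1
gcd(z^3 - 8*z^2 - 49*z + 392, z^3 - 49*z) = z^2 - 49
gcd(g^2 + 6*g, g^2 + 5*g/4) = g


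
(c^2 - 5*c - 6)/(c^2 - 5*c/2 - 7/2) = 2*(c - 6)/(2*c - 7)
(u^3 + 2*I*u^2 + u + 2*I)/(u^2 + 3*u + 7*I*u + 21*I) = (u^3 + 2*I*u^2 + u + 2*I)/(u^2 + u*(3 + 7*I) + 21*I)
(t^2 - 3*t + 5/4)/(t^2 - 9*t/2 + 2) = (t - 5/2)/(t - 4)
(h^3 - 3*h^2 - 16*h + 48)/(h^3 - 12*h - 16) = (h^2 + h - 12)/(h^2 + 4*h + 4)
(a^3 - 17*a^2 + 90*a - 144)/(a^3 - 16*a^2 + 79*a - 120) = (a - 6)/(a - 5)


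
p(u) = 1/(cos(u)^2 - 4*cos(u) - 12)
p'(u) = (2*sin(u)*cos(u) - 4*sin(u))/(cos(u)^2 - 4*cos(u) - 12)^2 = 2*(cos(u) - 2)*sin(u)/(sin(u)^2 + 4*cos(u) + 11)^2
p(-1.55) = -0.08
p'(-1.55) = 0.03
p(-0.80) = -0.07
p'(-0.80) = 0.01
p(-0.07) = -0.07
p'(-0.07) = 0.00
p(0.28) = -0.07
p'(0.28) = -0.00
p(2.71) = -0.13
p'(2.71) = -0.04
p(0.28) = -0.07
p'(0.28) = -0.00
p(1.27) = -0.08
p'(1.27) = -0.02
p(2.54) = -0.12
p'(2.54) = -0.05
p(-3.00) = -0.14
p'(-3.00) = 0.02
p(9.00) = -0.13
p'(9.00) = -0.04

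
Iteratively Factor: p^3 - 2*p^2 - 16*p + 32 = (p + 4)*(p^2 - 6*p + 8) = (p - 2)*(p + 4)*(p - 4)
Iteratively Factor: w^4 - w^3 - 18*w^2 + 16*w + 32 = (w + 1)*(w^3 - 2*w^2 - 16*w + 32) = (w + 1)*(w + 4)*(w^2 - 6*w + 8) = (w - 2)*(w + 1)*(w + 4)*(w - 4)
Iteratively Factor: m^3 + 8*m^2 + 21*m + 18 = (m + 3)*(m^2 + 5*m + 6) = (m + 3)^2*(m + 2)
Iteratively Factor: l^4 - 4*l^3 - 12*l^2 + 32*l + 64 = (l + 2)*(l^3 - 6*l^2 + 32) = (l - 4)*(l + 2)*(l^2 - 2*l - 8) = (l - 4)*(l + 2)^2*(l - 4)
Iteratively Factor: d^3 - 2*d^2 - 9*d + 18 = (d - 3)*(d^2 + d - 6) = (d - 3)*(d + 3)*(d - 2)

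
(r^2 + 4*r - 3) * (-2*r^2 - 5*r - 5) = -2*r^4 - 13*r^3 - 19*r^2 - 5*r + 15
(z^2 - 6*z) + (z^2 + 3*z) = 2*z^2 - 3*z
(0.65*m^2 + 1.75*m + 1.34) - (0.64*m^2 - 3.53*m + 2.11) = 0.01*m^2 + 5.28*m - 0.77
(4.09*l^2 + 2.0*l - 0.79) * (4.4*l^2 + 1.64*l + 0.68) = 17.996*l^4 + 15.5076*l^3 + 2.5852*l^2 + 0.0644*l - 0.5372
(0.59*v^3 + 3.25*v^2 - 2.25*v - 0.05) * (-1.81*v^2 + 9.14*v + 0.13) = -1.0679*v^5 - 0.4899*v^4 + 33.8542*v^3 - 20.052*v^2 - 0.7495*v - 0.0065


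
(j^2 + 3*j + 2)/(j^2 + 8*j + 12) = (j + 1)/(j + 6)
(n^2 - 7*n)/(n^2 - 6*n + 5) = n*(n - 7)/(n^2 - 6*n + 5)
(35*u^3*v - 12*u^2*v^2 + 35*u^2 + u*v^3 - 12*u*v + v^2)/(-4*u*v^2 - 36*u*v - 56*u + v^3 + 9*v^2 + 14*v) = (-35*u^3*v + 12*u^2*v^2 - 35*u^2 - u*v^3 + 12*u*v - v^2)/(4*u*v^2 + 36*u*v + 56*u - v^3 - 9*v^2 - 14*v)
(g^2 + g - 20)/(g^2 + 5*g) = (g - 4)/g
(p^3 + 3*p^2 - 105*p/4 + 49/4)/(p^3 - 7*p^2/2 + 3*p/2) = (2*p^2 + 7*p - 49)/(2*p*(p - 3))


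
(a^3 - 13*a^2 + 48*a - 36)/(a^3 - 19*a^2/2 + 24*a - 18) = 2*(a^2 - 7*a + 6)/(2*a^2 - 7*a + 6)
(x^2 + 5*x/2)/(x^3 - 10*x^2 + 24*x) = (x + 5/2)/(x^2 - 10*x + 24)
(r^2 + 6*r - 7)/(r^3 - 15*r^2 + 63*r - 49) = (r + 7)/(r^2 - 14*r + 49)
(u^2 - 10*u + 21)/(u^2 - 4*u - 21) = (u - 3)/(u + 3)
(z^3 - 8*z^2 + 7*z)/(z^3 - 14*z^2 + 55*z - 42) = z/(z - 6)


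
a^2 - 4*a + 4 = (a - 2)^2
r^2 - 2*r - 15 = (r - 5)*(r + 3)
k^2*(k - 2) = k^3 - 2*k^2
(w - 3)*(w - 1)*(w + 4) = w^3 - 13*w + 12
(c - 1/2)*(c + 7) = c^2 + 13*c/2 - 7/2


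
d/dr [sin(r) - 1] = cos(r)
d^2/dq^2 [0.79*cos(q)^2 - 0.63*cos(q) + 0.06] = 0.63*cos(q) - 1.58*cos(2*q)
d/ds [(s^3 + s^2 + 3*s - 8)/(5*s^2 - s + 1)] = (5*s^4 - 2*s^3 - 13*s^2 + 82*s - 5)/(25*s^4 - 10*s^3 + 11*s^2 - 2*s + 1)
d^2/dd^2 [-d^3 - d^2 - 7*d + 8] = -6*d - 2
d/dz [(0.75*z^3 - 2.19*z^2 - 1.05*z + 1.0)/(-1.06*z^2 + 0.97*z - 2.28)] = (-0.795*z^4 + 1.455*z^3 - 8.3673*z^2 + 12.1064*z + 1.424)/(1.1236*z^4 - 2.0564*z^3 + 5.7745*z^2 - 4.4232*z + 5.1984)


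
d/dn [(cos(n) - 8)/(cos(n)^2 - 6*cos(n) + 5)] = (cos(n)^2 - 16*cos(n) + 43)*sin(n)/(cos(n)^2 - 6*cos(n) + 5)^2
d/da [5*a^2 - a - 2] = 10*a - 1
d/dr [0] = 0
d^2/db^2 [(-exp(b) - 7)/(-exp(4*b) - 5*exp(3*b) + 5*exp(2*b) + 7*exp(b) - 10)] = (9*exp(8*b) + 167*exp(7*b) + 895*exp(6*b) + 1143*exp(5*b) - 1931*exp(4*b) - 1595*exp(3*b) - 2115*exp(2*b) + 1813*exp(b) + 590)*exp(b)/(exp(12*b) + 15*exp(11*b) + 60*exp(10*b) - 46*exp(9*b) - 480*exp(8*b) + 360*exp(7*b) + 1522*exp(6*b) - 1710*exp(5*b) - 1785*exp(4*b) + 3257*exp(3*b) - 30*exp(2*b) - 2100*exp(b) + 1000)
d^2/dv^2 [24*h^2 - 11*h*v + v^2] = 2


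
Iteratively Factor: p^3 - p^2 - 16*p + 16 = (p - 1)*(p^2 - 16) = (p - 1)*(p + 4)*(p - 4)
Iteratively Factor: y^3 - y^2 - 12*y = (y + 3)*(y^2 - 4*y) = y*(y + 3)*(y - 4)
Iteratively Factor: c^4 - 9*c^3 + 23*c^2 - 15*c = (c)*(c^3 - 9*c^2 + 23*c - 15) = c*(c - 3)*(c^2 - 6*c + 5) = c*(c - 5)*(c - 3)*(c - 1)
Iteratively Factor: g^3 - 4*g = (g - 2)*(g^2 + 2*g) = g*(g - 2)*(g + 2)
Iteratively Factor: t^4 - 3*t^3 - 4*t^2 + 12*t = (t - 3)*(t^3 - 4*t) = (t - 3)*(t + 2)*(t^2 - 2*t) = (t - 3)*(t - 2)*(t + 2)*(t)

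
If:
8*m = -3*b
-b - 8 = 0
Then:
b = -8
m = 3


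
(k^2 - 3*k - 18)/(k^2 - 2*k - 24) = (k + 3)/(k + 4)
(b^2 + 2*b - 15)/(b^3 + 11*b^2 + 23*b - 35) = (b - 3)/(b^2 + 6*b - 7)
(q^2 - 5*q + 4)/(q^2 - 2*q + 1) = (q - 4)/(q - 1)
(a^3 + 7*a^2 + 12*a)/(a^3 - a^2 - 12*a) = (a + 4)/(a - 4)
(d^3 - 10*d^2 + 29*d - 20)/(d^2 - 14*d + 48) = (d^3 - 10*d^2 + 29*d - 20)/(d^2 - 14*d + 48)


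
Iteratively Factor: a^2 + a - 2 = (a - 1)*(a + 2)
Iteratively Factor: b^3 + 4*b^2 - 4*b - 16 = (b - 2)*(b^2 + 6*b + 8) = (b - 2)*(b + 2)*(b + 4)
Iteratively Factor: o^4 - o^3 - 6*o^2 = (o - 3)*(o^3 + 2*o^2) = o*(o - 3)*(o^2 + 2*o) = o^2*(o - 3)*(o + 2)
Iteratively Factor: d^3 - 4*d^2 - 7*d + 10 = (d + 2)*(d^2 - 6*d + 5) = (d - 5)*(d + 2)*(d - 1)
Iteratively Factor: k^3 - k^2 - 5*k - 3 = (k + 1)*(k^2 - 2*k - 3) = (k + 1)^2*(k - 3)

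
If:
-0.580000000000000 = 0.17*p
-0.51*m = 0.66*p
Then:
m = 4.42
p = -3.41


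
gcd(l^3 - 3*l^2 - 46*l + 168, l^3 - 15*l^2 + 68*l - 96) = l - 4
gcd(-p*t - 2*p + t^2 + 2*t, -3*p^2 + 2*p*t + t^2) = p - t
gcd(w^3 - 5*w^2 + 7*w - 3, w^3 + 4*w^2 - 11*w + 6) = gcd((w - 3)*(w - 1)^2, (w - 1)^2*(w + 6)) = w^2 - 2*w + 1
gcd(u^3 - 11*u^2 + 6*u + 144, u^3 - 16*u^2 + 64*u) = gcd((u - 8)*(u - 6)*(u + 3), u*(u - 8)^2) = u - 8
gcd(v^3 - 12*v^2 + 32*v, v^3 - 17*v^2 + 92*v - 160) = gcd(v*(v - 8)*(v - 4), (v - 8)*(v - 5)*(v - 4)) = v^2 - 12*v + 32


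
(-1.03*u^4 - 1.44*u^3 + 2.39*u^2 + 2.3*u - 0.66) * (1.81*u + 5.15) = -1.8643*u^5 - 7.9109*u^4 - 3.0901*u^3 + 16.4715*u^2 + 10.6504*u - 3.399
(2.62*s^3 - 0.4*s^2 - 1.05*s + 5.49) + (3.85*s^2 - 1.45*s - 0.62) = 2.62*s^3 + 3.45*s^2 - 2.5*s + 4.87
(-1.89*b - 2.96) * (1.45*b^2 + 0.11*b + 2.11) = -2.7405*b^3 - 4.4999*b^2 - 4.3135*b - 6.2456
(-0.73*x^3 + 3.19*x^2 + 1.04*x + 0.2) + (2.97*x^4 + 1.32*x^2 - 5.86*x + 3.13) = 2.97*x^4 - 0.73*x^3 + 4.51*x^2 - 4.82*x + 3.33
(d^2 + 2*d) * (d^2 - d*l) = d^4 - d^3*l + 2*d^3 - 2*d^2*l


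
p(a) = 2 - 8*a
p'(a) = -8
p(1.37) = -8.96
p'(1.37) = -8.00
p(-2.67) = 23.36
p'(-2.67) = -8.00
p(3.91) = -29.28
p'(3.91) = -8.00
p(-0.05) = 2.40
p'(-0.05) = -8.00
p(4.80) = -36.40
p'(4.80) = -8.00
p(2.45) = -17.60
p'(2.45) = -8.00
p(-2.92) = 25.36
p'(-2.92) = -8.00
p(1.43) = -9.44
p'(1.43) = -8.00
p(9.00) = -70.00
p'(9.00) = -8.00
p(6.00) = -46.00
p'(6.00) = -8.00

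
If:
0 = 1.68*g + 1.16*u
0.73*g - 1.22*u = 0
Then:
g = 0.00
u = 0.00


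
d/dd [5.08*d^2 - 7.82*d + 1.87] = 10.16*d - 7.82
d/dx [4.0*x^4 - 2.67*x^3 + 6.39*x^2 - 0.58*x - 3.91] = 16.0*x^3 - 8.01*x^2 + 12.78*x - 0.58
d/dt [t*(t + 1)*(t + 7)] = 3*t^2 + 16*t + 7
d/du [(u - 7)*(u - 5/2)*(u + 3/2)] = 3*u^2 - 16*u + 13/4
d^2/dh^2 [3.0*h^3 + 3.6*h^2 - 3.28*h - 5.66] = 18.0*h + 7.2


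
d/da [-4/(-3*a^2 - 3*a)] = 4*(-2*a - 1)/(3*a^2*(a + 1)^2)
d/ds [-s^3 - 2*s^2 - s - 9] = -3*s^2 - 4*s - 1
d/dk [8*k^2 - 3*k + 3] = 16*k - 3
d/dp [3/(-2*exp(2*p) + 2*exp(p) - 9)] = (12*exp(p) - 6)*exp(p)/(2*exp(2*p) - 2*exp(p) + 9)^2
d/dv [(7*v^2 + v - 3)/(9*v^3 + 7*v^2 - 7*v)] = (-63*v^4 - 18*v^3 + 25*v^2 + 42*v - 21)/(v^2*(81*v^4 + 126*v^3 - 77*v^2 - 98*v + 49))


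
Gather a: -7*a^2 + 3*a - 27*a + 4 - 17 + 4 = -7*a^2 - 24*a - 9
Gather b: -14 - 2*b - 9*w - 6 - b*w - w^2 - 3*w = b*(-w - 2) - w^2 - 12*w - 20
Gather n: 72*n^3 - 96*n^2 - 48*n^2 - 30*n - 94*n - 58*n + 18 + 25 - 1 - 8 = 72*n^3 - 144*n^2 - 182*n + 34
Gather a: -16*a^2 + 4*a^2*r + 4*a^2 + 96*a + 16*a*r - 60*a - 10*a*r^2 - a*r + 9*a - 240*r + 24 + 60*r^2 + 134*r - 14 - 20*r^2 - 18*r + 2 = a^2*(4*r - 12) + a*(-10*r^2 + 15*r + 45) + 40*r^2 - 124*r + 12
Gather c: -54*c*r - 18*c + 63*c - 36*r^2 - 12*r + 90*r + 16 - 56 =c*(45 - 54*r) - 36*r^2 + 78*r - 40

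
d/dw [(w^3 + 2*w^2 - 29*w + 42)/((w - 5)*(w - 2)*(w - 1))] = 2*(-5*w^2 + 26*w - 53)/(w^4 - 12*w^3 + 46*w^2 - 60*w + 25)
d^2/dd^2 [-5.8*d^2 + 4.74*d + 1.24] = -11.6000000000000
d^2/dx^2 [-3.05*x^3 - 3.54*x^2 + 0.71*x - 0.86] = -18.3*x - 7.08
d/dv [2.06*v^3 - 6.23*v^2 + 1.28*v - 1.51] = 6.18*v^2 - 12.46*v + 1.28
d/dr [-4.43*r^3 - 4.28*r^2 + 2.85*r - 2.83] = -13.29*r^2 - 8.56*r + 2.85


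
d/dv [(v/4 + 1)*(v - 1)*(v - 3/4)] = 3*v^2/4 + 9*v/8 - 25/16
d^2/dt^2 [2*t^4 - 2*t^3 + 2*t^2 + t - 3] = 24*t^2 - 12*t + 4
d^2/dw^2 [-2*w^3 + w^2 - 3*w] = 2 - 12*w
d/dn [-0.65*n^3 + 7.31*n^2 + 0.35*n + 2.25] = -1.95*n^2 + 14.62*n + 0.35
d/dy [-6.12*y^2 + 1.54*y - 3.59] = 1.54 - 12.24*y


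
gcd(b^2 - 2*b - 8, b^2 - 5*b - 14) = b + 2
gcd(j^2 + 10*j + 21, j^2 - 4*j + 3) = 1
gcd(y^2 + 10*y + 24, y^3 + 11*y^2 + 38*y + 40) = y + 4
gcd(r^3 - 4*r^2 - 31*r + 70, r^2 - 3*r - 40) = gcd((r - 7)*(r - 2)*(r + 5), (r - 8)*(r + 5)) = r + 5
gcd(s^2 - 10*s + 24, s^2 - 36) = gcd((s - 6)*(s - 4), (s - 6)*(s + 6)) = s - 6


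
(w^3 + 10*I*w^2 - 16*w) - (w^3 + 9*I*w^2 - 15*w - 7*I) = I*w^2 - w + 7*I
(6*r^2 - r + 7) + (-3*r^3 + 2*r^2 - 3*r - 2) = -3*r^3 + 8*r^2 - 4*r + 5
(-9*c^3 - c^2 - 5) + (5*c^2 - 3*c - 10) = -9*c^3 + 4*c^2 - 3*c - 15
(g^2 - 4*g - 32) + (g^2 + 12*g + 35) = 2*g^2 + 8*g + 3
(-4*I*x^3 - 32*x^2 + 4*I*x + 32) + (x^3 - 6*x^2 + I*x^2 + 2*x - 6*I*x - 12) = x^3 - 4*I*x^3 - 38*x^2 + I*x^2 + 2*x - 2*I*x + 20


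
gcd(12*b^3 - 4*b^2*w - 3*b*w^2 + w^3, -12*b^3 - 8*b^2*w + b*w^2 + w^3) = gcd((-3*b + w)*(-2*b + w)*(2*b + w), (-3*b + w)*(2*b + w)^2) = -6*b^2 - b*w + w^2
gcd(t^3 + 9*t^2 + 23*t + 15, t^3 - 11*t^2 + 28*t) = 1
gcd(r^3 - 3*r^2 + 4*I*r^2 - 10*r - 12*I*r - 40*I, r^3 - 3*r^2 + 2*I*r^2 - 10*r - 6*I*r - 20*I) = r^2 - 3*r - 10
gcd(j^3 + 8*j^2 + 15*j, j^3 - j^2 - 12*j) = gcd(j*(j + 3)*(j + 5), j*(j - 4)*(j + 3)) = j^2 + 3*j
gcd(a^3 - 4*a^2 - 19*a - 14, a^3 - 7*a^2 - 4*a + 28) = a^2 - 5*a - 14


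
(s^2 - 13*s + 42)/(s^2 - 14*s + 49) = (s - 6)/(s - 7)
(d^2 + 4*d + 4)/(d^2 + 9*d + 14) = (d + 2)/(d + 7)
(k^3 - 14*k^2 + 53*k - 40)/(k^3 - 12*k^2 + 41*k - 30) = (k - 8)/(k - 6)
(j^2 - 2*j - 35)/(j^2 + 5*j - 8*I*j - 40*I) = (j - 7)/(j - 8*I)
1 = 1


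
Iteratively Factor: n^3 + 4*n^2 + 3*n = (n + 1)*(n^2 + 3*n) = n*(n + 1)*(n + 3)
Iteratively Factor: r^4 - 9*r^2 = (r)*(r^3 - 9*r) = r^2*(r^2 - 9) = r^2*(r + 3)*(r - 3)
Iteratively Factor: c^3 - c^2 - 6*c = (c - 3)*(c^2 + 2*c) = c*(c - 3)*(c + 2)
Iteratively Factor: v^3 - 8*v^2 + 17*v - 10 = (v - 1)*(v^2 - 7*v + 10) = (v - 5)*(v - 1)*(v - 2)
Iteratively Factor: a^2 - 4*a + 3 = (a - 3)*(a - 1)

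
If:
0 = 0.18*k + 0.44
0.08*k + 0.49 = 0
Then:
No Solution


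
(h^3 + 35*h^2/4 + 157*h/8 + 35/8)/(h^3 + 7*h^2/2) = 1 + 21/(4*h) + 5/(4*h^2)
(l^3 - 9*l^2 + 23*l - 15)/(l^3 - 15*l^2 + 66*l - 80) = (l^2 - 4*l + 3)/(l^2 - 10*l + 16)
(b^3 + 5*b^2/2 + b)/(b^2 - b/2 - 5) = b*(2*b + 1)/(2*b - 5)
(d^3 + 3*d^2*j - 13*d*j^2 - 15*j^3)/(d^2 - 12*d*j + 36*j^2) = (d^3 + 3*d^2*j - 13*d*j^2 - 15*j^3)/(d^2 - 12*d*j + 36*j^2)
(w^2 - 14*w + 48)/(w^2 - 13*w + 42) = (w - 8)/(w - 7)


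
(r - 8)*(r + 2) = r^2 - 6*r - 16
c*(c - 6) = c^2 - 6*c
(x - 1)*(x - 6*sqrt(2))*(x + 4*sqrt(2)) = x^3 - 2*sqrt(2)*x^2 - x^2 - 48*x + 2*sqrt(2)*x + 48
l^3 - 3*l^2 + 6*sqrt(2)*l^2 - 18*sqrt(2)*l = l*(l - 3)*(l + 6*sqrt(2))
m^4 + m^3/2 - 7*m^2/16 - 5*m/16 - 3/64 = (m - 3/4)*(m + 1/4)*(m + 1/2)^2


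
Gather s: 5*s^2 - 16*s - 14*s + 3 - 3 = 5*s^2 - 30*s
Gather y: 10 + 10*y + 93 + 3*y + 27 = 13*y + 130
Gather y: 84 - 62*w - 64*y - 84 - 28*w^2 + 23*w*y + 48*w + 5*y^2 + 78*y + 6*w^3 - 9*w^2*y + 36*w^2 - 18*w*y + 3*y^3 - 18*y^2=6*w^3 + 8*w^2 - 14*w + 3*y^3 - 13*y^2 + y*(-9*w^2 + 5*w + 14)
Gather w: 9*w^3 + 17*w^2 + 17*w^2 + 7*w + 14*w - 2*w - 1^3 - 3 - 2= 9*w^3 + 34*w^2 + 19*w - 6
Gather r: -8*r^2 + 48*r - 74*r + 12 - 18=-8*r^2 - 26*r - 6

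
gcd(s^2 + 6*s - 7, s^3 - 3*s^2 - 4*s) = 1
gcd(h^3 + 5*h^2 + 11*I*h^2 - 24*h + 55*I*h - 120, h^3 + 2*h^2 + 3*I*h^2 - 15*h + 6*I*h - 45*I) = h^2 + h*(5 + 3*I) + 15*I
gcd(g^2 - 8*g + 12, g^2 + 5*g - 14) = g - 2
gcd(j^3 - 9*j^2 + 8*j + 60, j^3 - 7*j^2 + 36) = j^2 - 4*j - 12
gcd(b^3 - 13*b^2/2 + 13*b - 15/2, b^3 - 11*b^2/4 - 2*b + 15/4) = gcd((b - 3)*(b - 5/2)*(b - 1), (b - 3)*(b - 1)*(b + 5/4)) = b^2 - 4*b + 3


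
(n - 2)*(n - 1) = n^2 - 3*n + 2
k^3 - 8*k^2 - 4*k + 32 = (k - 8)*(k - 2)*(k + 2)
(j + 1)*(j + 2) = j^2 + 3*j + 2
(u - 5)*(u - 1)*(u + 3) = u^3 - 3*u^2 - 13*u + 15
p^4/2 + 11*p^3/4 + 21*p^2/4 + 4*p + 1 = (p/2 + 1/2)*(p + 1/2)*(p + 2)^2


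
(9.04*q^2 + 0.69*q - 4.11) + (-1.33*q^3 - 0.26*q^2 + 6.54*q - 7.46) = -1.33*q^3 + 8.78*q^2 + 7.23*q - 11.57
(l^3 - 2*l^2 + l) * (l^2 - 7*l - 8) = l^5 - 9*l^4 + 7*l^3 + 9*l^2 - 8*l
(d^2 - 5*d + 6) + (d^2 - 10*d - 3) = 2*d^2 - 15*d + 3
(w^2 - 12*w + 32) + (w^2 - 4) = 2*w^2 - 12*w + 28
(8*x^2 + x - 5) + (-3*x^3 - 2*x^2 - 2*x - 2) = -3*x^3 + 6*x^2 - x - 7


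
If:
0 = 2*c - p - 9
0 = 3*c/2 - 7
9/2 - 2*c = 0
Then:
No Solution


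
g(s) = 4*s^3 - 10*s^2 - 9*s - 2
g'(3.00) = 39.00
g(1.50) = -24.50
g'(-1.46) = 45.78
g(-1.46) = -22.62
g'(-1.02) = 23.88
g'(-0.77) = 13.51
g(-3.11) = -191.05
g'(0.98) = -17.08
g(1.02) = -17.34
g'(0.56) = -16.44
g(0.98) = -16.66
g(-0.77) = -2.83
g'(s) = 12*s^2 - 20*s - 9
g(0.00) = -2.00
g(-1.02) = -7.47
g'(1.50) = -12.00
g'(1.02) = -16.92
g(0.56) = -9.47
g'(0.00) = -9.00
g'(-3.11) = 169.27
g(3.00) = -11.00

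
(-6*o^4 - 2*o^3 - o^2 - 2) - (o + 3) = -6*o^4 - 2*o^3 - o^2 - o - 5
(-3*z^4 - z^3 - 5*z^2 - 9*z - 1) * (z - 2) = -3*z^5 + 5*z^4 - 3*z^3 + z^2 + 17*z + 2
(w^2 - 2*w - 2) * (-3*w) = -3*w^3 + 6*w^2 + 6*w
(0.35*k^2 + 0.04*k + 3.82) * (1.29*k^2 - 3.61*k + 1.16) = 0.4515*k^4 - 1.2119*k^3 + 5.1894*k^2 - 13.7438*k + 4.4312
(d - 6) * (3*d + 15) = 3*d^2 - 3*d - 90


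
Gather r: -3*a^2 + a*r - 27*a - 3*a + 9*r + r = -3*a^2 - 30*a + r*(a + 10)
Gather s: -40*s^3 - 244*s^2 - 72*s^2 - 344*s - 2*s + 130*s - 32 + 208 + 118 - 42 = -40*s^3 - 316*s^2 - 216*s + 252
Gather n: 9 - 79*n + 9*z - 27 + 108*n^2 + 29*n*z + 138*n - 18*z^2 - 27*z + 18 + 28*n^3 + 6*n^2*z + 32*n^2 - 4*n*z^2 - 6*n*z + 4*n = 28*n^3 + n^2*(6*z + 140) + n*(-4*z^2 + 23*z + 63) - 18*z^2 - 18*z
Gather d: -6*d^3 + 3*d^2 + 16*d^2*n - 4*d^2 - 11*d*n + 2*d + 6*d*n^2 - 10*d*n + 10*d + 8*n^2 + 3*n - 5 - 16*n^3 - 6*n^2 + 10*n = -6*d^3 + d^2*(16*n - 1) + d*(6*n^2 - 21*n + 12) - 16*n^3 + 2*n^2 + 13*n - 5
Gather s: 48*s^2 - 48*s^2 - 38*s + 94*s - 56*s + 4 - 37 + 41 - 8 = 0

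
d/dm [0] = 0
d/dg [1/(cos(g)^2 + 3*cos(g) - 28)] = (2*cos(g) + 3)*sin(g)/(cos(g)^2 + 3*cos(g) - 28)^2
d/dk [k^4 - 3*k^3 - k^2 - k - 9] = 4*k^3 - 9*k^2 - 2*k - 1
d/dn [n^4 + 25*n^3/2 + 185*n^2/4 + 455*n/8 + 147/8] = 4*n^3 + 75*n^2/2 + 185*n/2 + 455/8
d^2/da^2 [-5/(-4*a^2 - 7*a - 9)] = 10*(-16*a^2 - 28*a + (8*a + 7)^2 - 36)/(4*a^2 + 7*a + 9)^3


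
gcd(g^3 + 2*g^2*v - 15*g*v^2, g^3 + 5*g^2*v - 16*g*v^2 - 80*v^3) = g + 5*v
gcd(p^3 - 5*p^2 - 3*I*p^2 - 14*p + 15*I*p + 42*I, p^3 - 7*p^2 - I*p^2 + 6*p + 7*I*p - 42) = p^2 + p*(-7 - 3*I) + 21*I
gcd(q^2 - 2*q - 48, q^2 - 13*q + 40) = q - 8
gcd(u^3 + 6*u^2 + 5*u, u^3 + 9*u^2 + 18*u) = u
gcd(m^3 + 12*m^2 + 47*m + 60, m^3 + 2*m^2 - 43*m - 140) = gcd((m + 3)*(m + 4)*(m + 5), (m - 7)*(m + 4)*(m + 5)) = m^2 + 9*m + 20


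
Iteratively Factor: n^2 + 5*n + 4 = (n + 1)*(n + 4)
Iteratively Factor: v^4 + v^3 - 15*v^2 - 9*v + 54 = (v - 2)*(v^3 + 3*v^2 - 9*v - 27) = (v - 3)*(v - 2)*(v^2 + 6*v + 9) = (v - 3)*(v - 2)*(v + 3)*(v + 3)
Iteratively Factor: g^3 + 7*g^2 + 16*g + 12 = (g + 2)*(g^2 + 5*g + 6) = (g + 2)*(g + 3)*(g + 2)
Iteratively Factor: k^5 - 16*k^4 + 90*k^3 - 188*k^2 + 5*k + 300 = (k - 3)*(k^4 - 13*k^3 + 51*k^2 - 35*k - 100) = (k - 4)*(k - 3)*(k^3 - 9*k^2 + 15*k + 25) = (k - 5)*(k - 4)*(k - 3)*(k^2 - 4*k - 5) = (k - 5)*(k - 4)*(k - 3)*(k + 1)*(k - 5)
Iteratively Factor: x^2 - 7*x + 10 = (x - 5)*(x - 2)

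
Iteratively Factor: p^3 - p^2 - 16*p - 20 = (p + 2)*(p^2 - 3*p - 10) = (p + 2)^2*(p - 5)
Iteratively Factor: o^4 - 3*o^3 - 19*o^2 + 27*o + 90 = (o + 3)*(o^3 - 6*o^2 - o + 30) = (o + 2)*(o + 3)*(o^2 - 8*o + 15) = (o - 3)*(o + 2)*(o + 3)*(o - 5)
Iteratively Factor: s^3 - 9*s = (s + 3)*(s^2 - 3*s) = (s - 3)*(s + 3)*(s)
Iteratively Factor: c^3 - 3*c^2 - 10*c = (c)*(c^2 - 3*c - 10) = c*(c + 2)*(c - 5)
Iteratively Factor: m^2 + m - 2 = (m + 2)*(m - 1)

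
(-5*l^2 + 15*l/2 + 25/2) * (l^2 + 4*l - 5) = -5*l^4 - 25*l^3/2 + 135*l^2/2 + 25*l/2 - 125/2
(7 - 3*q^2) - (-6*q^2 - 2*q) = 3*q^2 + 2*q + 7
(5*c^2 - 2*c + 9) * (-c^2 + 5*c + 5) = -5*c^4 + 27*c^3 + 6*c^2 + 35*c + 45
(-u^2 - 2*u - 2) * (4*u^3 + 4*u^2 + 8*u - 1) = -4*u^5 - 12*u^4 - 24*u^3 - 23*u^2 - 14*u + 2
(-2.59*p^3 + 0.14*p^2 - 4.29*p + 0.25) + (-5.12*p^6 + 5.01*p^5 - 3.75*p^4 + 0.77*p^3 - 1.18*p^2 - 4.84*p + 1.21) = -5.12*p^6 + 5.01*p^5 - 3.75*p^4 - 1.82*p^3 - 1.04*p^2 - 9.13*p + 1.46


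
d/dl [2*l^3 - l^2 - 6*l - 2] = 6*l^2 - 2*l - 6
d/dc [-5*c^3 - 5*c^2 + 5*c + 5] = -15*c^2 - 10*c + 5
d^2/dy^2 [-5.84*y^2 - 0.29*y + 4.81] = -11.6800000000000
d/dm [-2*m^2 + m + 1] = 1 - 4*m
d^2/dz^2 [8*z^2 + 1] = 16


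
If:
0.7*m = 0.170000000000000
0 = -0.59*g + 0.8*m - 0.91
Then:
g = -1.21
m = 0.24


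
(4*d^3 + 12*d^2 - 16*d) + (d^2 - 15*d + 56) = 4*d^3 + 13*d^2 - 31*d + 56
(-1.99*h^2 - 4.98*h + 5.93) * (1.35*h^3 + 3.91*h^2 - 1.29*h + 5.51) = -2.6865*h^5 - 14.5039*h^4 - 8.8992*h^3 + 18.6456*h^2 - 35.0895*h + 32.6743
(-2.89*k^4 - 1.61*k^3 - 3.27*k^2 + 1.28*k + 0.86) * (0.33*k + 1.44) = -0.9537*k^5 - 4.6929*k^4 - 3.3975*k^3 - 4.2864*k^2 + 2.127*k + 1.2384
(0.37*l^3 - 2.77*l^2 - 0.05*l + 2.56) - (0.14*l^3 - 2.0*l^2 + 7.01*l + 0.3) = 0.23*l^3 - 0.77*l^2 - 7.06*l + 2.26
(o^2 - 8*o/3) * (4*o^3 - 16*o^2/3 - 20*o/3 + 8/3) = 4*o^5 - 16*o^4 + 68*o^3/9 + 184*o^2/9 - 64*o/9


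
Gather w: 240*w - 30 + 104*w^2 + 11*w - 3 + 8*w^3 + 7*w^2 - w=8*w^3 + 111*w^2 + 250*w - 33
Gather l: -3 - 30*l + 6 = 3 - 30*l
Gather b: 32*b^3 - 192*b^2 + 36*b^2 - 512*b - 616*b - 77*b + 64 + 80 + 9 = 32*b^3 - 156*b^2 - 1205*b + 153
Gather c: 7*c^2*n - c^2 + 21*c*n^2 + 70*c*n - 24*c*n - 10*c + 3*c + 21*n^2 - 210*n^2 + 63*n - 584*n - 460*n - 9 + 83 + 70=c^2*(7*n - 1) + c*(21*n^2 + 46*n - 7) - 189*n^2 - 981*n + 144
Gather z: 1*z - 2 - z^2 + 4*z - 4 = -z^2 + 5*z - 6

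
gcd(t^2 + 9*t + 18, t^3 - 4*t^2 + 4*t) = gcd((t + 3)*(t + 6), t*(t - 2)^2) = 1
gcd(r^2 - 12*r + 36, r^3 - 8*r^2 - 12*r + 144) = r^2 - 12*r + 36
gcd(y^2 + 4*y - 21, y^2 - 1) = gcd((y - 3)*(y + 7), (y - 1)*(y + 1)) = 1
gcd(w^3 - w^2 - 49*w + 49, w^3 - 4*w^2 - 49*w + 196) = w^2 - 49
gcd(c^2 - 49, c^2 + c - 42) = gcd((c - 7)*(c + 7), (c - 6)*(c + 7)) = c + 7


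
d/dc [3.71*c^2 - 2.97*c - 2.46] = 7.42*c - 2.97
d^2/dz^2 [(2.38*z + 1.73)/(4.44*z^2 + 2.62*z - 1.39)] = ((2.38*z + 1.73)*(8.88*z + 2.62)*(17.76*z + 5.24) - (63.4032*z + 27.8336)*(4.44*z^2 + 2.62*z - 1.39))/(4.44*z^2 + 2.62*z - 1.39)^3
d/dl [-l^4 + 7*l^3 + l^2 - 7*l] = -4*l^3 + 21*l^2 + 2*l - 7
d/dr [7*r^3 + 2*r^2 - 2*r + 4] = 21*r^2 + 4*r - 2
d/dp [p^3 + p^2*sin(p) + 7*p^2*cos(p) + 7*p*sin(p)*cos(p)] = -7*p^2*sin(p) + p^2*cos(p) + 3*p^2 + 2*p*sin(p) + 14*p*cos(p) + 7*p*cos(2*p) + 7*sin(2*p)/2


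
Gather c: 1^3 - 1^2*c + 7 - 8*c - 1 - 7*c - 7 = -16*c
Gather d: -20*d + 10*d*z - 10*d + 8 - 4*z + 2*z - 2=d*(10*z - 30) - 2*z + 6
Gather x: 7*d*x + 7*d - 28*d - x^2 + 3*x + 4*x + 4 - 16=-21*d - x^2 + x*(7*d + 7) - 12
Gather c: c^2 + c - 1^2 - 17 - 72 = c^2 + c - 90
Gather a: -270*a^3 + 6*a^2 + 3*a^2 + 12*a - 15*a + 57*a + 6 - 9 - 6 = -270*a^3 + 9*a^2 + 54*a - 9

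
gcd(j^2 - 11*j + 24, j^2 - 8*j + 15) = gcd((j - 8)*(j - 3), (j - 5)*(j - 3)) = j - 3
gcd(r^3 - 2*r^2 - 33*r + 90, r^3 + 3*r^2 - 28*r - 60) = r^2 + r - 30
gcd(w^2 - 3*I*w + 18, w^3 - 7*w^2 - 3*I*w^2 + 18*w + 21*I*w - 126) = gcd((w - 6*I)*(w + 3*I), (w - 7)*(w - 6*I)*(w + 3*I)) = w^2 - 3*I*w + 18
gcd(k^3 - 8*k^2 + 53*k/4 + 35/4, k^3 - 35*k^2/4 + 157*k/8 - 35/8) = k^2 - 17*k/2 + 35/2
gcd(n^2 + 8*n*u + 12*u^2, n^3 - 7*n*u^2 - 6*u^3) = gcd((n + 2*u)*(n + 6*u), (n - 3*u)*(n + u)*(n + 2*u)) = n + 2*u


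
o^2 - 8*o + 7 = (o - 7)*(o - 1)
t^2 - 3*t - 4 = (t - 4)*(t + 1)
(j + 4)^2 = j^2 + 8*j + 16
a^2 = a^2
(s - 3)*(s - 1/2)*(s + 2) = s^3 - 3*s^2/2 - 11*s/2 + 3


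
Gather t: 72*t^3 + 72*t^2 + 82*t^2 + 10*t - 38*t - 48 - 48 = 72*t^3 + 154*t^2 - 28*t - 96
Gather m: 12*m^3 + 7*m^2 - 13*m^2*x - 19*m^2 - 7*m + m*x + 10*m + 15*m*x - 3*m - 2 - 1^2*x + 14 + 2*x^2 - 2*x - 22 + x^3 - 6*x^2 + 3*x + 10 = 12*m^3 + m^2*(-13*x - 12) + 16*m*x + x^3 - 4*x^2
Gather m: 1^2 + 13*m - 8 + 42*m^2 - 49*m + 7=42*m^2 - 36*m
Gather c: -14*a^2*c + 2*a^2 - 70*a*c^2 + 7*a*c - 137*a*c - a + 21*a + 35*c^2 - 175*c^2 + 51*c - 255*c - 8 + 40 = 2*a^2 + 20*a + c^2*(-70*a - 140) + c*(-14*a^2 - 130*a - 204) + 32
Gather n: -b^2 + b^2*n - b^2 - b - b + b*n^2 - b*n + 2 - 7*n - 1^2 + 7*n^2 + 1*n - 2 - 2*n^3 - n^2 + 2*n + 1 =-2*b^2 - 2*b - 2*n^3 + n^2*(b + 6) + n*(b^2 - b - 4)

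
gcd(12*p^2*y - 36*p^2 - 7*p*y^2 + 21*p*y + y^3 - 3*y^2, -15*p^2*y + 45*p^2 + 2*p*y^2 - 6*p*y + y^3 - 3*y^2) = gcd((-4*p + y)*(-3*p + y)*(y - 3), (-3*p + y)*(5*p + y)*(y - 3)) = -3*p*y + 9*p + y^2 - 3*y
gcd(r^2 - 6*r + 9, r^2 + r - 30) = 1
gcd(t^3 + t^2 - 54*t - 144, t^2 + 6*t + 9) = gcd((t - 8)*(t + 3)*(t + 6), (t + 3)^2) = t + 3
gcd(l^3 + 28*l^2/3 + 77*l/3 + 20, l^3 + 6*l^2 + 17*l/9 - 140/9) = l + 5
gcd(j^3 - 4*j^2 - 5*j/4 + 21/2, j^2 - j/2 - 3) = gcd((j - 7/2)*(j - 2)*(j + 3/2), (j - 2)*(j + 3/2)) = j^2 - j/2 - 3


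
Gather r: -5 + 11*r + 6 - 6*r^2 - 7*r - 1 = -6*r^2 + 4*r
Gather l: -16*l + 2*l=-14*l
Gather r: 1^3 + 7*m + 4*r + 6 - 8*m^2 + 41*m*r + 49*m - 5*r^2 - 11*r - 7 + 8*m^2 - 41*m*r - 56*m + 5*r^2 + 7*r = 0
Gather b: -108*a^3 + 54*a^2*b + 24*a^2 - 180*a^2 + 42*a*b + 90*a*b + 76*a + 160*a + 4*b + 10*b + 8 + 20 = -108*a^3 - 156*a^2 + 236*a + b*(54*a^2 + 132*a + 14) + 28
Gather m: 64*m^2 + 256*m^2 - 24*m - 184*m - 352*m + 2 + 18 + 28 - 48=320*m^2 - 560*m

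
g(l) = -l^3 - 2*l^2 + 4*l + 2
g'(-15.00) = -611.00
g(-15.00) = 2867.00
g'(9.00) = -275.00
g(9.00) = -853.00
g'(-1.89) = 0.84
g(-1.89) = -5.95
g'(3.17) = -38.83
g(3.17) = -37.27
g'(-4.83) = -46.67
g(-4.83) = 48.70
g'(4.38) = -71.07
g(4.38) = -102.88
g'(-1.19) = 4.51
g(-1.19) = -3.91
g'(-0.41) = 5.14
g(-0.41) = 0.09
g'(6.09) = -131.62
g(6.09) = -273.68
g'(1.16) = -4.68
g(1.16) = 2.39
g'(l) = -3*l^2 - 4*l + 4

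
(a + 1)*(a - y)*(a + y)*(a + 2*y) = a^4 + 2*a^3*y + a^3 - a^2*y^2 + 2*a^2*y - 2*a*y^3 - a*y^2 - 2*y^3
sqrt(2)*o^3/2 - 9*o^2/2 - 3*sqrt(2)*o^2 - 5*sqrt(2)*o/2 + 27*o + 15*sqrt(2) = (o - 6)*(o - 5*sqrt(2))*(sqrt(2)*o/2 + 1/2)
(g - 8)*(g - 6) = g^2 - 14*g + 48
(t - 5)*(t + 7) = t^2 + 2*t - 35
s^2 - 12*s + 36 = (s - 6)^2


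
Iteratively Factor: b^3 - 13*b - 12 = (b + 3)*(b^2 - 3*b - 4) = (b - 4)*(b + 3)*(b + 1)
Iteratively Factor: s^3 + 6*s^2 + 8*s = (s + 2)*(s^2 + 4*s) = (s + 2)*(s + 4)*(s)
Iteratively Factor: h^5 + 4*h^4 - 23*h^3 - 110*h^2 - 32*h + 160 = (h - 1)*(h^4 + 5*h^3 - 18*h^2 - 128*h - 160) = (h - 1)*(h + 4)*(h^3 + h^2 - 22*h - 40) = (h - 5)*(h - 1)*(h + 4)*(h^2 + 6*h + 8) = (h - 5)*(h - 1)*(h + 4)^2*(h + 2)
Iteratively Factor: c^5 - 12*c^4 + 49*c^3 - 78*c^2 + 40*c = (c - 5)*(c^4 - 7*c^3 + 14*c^2 - 8*c) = (c - 5)*(c - 4)*(c^3 - 3*c^2 + 2*c) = c*(c - 5)*(c - 4)*(c^2 - 3*c + 2) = c*(c - 5)*(c - 4)*(c - 1)*(c - 2)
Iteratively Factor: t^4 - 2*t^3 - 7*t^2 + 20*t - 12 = (t - 2)*(t^3 - 7*t + 6) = (t - 2)*(t + 3)*(t^2 - 3*t + 2) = (t - 2)^2*(t + 3)*(t - 1)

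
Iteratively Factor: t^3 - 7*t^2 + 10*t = (t - 2)*(t^2 - 5*t) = t*(t - 2)*(t - 5)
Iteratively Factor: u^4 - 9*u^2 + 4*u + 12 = (u + 3)*(u^3 - 3*u^2 + 4) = (u - 2)*(u + 3)*(u^2 - u - 2) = (u - 2)*(u + 1)*(u + 3)*(u - 2)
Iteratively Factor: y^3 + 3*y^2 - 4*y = (y + 4)*(y^2 - y) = (y - 1)*(y + 4)*(y)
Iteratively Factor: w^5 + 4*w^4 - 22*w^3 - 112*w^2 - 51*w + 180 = (w - 1)*(w^4 + 5*w^3 - 17*w^2 - 129*w - 180) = (w - 1)*(w + 4)*(w^3 + w^2 - 21*w - 45) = (w - 5)*(w - 1)*(w + 4)*(w^2 + 6*w + 9) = (w - 5)*(w - 1)*(w + 3)*(w + 4)*(w + 3)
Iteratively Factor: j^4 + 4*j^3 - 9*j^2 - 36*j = (j)*(j^3 + 4*j^2 - 9*j - 36) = j*(j + 3)*(j^2 + j - 12) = j*(j - 3)*(j + 3)*(j + 4)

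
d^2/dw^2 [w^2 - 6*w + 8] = 2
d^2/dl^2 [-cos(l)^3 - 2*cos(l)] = (5 - 9*sin(l)^2)*cos(l)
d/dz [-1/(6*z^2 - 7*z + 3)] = (12*z - 7)/(6*z^2 - 7*z + 3)^2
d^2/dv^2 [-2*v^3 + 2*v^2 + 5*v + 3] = 4 - 12*v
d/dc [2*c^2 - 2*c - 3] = 4*c - 2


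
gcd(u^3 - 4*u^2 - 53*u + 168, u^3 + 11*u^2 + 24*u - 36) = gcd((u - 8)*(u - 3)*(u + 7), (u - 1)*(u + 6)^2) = 1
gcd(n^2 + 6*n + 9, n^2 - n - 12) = n + 3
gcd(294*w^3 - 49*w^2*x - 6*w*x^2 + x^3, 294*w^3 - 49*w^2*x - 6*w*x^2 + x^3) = 294*w^3 - 49*w^2*x - 6*w*x^2 + x^3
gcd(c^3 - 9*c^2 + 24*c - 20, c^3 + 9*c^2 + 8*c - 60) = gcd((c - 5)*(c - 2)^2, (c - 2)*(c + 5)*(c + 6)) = c - 2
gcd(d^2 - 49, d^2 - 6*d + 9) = 1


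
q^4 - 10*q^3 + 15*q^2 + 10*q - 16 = (q - 8)*(q - 2)*(q - 1)*(q + 1)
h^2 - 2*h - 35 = (h - 7)*(h + 5)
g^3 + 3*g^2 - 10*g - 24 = (g - 3)*(g + 2)*(g + 4)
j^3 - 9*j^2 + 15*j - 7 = (j - 7)*(j - 1)^2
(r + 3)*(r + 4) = r^2 + 7*r + 12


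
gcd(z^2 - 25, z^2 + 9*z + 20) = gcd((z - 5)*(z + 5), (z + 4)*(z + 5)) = z + 5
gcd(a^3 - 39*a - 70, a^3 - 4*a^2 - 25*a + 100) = a + 5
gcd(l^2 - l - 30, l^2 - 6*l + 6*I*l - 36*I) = l - 6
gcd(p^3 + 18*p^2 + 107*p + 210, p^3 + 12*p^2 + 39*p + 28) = p + 7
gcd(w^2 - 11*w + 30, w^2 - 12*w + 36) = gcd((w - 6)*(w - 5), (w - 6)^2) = w - 6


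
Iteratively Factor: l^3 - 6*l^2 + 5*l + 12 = (l - 4)*(l^2 - 2*l - 3) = (l - 4)*(l - 3)*(l + 1)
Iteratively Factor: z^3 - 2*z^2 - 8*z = (z)*(z^2 - 2*z - 8) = z*(z - 4)*(z + 2)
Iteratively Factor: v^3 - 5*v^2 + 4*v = (v - 1)*(v^2 - 4*v) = v*(v - 1)*(v - 4)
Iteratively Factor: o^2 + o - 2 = (o - 1)*(o + 2)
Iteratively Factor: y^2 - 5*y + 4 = (y - 1)*(y - 4)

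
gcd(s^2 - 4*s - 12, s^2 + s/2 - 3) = s + 2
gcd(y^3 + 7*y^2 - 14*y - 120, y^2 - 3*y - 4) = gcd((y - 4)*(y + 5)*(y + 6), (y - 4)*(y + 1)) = y - 4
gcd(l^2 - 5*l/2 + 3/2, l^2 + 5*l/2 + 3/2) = 1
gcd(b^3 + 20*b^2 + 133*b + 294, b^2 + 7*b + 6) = b + 6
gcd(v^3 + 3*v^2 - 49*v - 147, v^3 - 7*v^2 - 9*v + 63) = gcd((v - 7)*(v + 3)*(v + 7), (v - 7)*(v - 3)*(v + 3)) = v^2 - 4*v - 21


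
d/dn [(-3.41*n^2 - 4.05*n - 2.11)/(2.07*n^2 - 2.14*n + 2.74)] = (15.6809*n^2 - 9.9514*n - 15.6124)/(4.2849*n^4 - 8.8596*n^3 + 15.9232*n^2 - 11.7272*n + 7.5076)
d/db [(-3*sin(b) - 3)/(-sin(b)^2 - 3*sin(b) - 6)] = 3*(-sin(b)^2 - 2*sin(b) + 3)*cos(b)/(sin(b)^2 + 3*sin(b) + 6)^2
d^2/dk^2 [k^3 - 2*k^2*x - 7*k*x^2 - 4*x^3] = 6*k - 4*x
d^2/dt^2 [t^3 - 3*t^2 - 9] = 6*t - 6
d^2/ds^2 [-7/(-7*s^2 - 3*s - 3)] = 14*(-49*s^2 - 21*s + (14*s + 3)^2 - 21)/(7*s^2 + 3*s + 3)^3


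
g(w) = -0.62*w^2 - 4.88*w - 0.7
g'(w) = -1.24*w - 4.88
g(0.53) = -3.46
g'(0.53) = -5.54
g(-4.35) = 8.80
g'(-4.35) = 0.51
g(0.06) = -1.00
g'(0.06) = -4.95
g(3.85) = -28.68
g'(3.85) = -9.65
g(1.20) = -7.45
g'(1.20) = -6.37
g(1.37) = -8.55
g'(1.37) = -6.58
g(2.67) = -18.15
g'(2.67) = -8.19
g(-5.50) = 7.38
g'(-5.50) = 1.94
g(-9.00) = -7.00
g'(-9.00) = 6.28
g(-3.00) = 8.36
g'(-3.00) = -1.16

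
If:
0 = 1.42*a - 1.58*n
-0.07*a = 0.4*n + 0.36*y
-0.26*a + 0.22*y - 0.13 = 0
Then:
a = -0.25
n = -0.22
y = 0.30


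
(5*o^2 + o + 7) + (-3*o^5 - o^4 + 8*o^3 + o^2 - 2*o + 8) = -3*o^5 - o^4 + 8*o^3 + 6*o^2 - o + 15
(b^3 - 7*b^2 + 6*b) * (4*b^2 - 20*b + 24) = 4*b^5 - 48*b^4 + 188*b^3 - 288*b^2 + 144*b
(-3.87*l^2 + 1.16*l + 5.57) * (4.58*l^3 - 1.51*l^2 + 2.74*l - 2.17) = -17.7246*l^5 + 11.1565*l^4 + 13.1552*l^3 + 3.1656*l^2 + 12.7446*l - 12.0869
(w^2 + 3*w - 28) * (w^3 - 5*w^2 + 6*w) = w^5 - 2*w^4 - 37*w^3 + 158*w^2 - 168*w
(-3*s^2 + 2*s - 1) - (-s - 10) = -3*s^2 + 3*s + 9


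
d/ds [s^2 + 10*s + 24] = 2*s + 10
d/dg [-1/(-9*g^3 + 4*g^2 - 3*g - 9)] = (-27*g^2 + 8*g - 3)/(9*g^3 - 4*g^2 + 3*g + 9)^2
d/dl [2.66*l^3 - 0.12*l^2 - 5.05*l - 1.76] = 7.98*l^2 - 0.24*l - 5.05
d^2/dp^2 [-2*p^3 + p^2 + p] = 2 - 12*p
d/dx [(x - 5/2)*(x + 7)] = 2*x + 9/2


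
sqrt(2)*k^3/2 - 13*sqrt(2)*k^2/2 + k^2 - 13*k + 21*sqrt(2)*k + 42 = (k - 7)*(k - 6)*(sqrt(2)*k/2 + 1)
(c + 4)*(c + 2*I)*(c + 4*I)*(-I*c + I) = -I*c^4 + 6*c^3 - 3*I*c^3 + 18*c^2 + 12*I*c^2 - 24*c + 24*I*c - 32*I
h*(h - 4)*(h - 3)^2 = h^4 - 10*h^3 + 33*h^2 - 36*h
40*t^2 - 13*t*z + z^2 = (-8*t + z)*(-5*t + z)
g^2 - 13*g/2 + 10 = (g - 4)*(g - 5/2)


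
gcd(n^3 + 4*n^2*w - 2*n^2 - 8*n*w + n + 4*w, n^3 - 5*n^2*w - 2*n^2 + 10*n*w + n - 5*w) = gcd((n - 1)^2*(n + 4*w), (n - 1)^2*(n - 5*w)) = n^2 - 2*n + 1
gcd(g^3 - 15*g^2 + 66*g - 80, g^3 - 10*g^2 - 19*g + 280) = g - 8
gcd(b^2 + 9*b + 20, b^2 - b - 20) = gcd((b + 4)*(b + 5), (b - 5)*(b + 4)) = b + 4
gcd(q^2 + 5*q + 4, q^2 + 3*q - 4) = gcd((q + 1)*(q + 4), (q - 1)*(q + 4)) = q + 4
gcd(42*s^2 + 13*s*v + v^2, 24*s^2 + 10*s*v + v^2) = 6*s + v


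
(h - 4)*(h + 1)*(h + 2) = h^3 - h^2 - 10*h - 8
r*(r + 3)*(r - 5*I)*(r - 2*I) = r^4 + 3*r^3 - 7*I*r^3 - 10*r^2 - 21*I*r^2 - 30*r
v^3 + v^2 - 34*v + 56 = (v - 4)*(v - 2)*(v + 7)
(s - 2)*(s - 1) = s^2 - 3*s + 2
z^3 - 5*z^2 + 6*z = z*(z - 3)*(z - 2)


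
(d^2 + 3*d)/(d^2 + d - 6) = d/(d - 2)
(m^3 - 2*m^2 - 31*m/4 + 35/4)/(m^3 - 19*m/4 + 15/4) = (2*m - 7)/(2*m - 3)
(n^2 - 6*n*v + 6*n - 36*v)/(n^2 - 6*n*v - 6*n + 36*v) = (n + 6)/(n - 6)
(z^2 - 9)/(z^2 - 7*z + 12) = (z + 3)/(z - 4)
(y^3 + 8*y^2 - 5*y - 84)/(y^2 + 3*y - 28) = (y^2 + y - 12)/(y - 4)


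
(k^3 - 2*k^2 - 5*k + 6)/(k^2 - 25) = (k^3 - 2*k^2 - 5*k + 6)/(k^2 - 25)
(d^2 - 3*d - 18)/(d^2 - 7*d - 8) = (-d^2 + 3*d + 18)/(-d^2 + 7*d + 8)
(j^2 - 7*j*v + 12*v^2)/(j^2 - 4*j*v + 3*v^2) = (-j + 4*v)/(-j + v)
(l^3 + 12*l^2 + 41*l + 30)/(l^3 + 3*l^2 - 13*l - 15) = (l + 6)/(l - 3)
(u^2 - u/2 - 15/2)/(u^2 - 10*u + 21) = (u + 5/2)/(u - 7)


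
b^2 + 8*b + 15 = (b + 3)*(b + 5)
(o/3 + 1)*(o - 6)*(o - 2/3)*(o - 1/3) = o^4/3 - 4*o^3/3 - 133*o^2/27 + 52*o/9 - 4/3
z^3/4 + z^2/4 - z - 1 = (z/4 + 1/4)*(z - 2)*(z + 2)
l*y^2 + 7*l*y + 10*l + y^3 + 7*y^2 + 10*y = (l + y)*(y + 2)*(y + 5)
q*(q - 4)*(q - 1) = q^3 - 5*q^2 + 4*q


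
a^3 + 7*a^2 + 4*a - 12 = (a - 1)*(a + 2)*(a + 6)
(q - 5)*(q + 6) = q^2 + q - 30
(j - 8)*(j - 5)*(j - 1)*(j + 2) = j^4 - 12*j^3 + 25*j^2 + 66*j - 80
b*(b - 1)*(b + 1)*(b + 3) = b^4 + 3*b^3 - b^2 - 3*b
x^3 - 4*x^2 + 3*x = x*(x - 3)*(x - 1)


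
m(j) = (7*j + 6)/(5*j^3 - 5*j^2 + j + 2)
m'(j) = (7*j + 6)*(-15*j^2 + 10*j - 1)/(5*j^3 - 5*j^2 + j + 2)^2 + 7/(5*j^3 - 5*j^2 + j + 2) = (35*j^3 - 35*j^2 + 7*j - (7*j + 6)*(15*j^2 - 10*j + 1) + 14)/(5*j^3 - 5*j^2 + j + 2)^2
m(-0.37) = 4.93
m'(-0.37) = -37.95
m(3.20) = 0.24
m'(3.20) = -0.19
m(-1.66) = 0.15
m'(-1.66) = 0.06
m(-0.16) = 2.88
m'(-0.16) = -0.95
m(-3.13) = 0.08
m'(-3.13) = 0.03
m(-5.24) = 0.04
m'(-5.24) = 0.01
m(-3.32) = 0.07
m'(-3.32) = 0.03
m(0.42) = 4.68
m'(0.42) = 5.03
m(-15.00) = 0.01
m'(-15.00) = 0.00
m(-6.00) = 0.03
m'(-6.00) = 0.01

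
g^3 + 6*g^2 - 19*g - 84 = (g - 4)*(g + 3)*(g + 7)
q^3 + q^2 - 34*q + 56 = (q - 4)*(q - 2)*(q + 7)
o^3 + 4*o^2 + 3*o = o*(o + 1)*(o + 3)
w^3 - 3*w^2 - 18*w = w*(w - 6)*(w + 3)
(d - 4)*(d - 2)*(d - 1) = d^3 - 7*d^2 + 14*d - 8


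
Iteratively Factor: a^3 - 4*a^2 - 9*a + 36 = (a + 3)*(a^2 - 7*a + 12) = (a - 4)*(a + 3)*(a - 3)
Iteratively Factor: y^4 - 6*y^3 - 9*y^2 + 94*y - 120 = (y + 4)*(y^3 - 10*y^2 + 31*y - 30) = (y - 3)*(y + 4)*(y^2 - 7*y + 10) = (y - 3)*(y - 2)*(y + 4)*(y - 5)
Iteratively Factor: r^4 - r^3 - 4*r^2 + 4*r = (r - 1)*(r^3 - 4*r) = (r - 2)*(r - 1)*(r^2 + 2*r) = r*(r - 2)*(r - 1)*(r + 2)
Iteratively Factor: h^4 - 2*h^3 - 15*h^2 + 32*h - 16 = (h - 1)*(h^3 - h^2 - 16*h + 16) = (h - 4)*(h - 1)*(h^2 + 3*h - 4) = (h - 4)*(h - 1)*(h + 4)*(h - 1)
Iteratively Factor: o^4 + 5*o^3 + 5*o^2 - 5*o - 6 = (o - 1)*(o^3 + 6*o^2 + 11*o + 6) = (o - 1)*(o + 3)*(o^2 + 3*o + 2) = (o - 1)*(o + 2)*(o + 3)*(o + 1)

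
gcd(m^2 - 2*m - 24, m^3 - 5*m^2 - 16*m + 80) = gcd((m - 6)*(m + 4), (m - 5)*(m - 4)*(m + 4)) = m + 4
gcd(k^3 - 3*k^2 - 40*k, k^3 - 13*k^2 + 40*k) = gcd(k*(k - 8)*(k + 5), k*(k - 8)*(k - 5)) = k^2 - 8*k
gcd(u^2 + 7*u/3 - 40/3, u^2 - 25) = u + 5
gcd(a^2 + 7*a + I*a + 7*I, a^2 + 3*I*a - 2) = a + I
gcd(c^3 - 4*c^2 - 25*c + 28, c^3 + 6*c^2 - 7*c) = c - 1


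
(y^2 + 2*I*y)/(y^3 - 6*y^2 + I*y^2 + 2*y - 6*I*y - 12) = y/(y^2 - y*(6 + I) + 6*I)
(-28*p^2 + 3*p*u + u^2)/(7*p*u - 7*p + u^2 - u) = (-4*p + u)/(u - 1)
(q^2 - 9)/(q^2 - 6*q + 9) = (q + 3)/(q - 3)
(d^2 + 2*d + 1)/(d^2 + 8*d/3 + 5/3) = 3*(d + 1)/(3*d + 5)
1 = 1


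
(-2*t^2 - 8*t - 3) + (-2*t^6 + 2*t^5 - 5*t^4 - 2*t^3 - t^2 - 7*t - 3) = -2*t^6 + 2*t^5 - 5*t^4 - 2*t^3 - 3*t^2 - 15*t - 6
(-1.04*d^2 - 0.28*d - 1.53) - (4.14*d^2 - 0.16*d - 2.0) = -5.18*d^2 - 0.12*d + 0.47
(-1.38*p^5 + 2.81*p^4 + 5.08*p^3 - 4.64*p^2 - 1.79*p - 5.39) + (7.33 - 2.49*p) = -1.38*p^5 + 2.81*p^4 + 5.08*p^3 - 4.64*p^2 - 4.28*p + 1.94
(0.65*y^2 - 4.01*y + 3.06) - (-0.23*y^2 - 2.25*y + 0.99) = 0.88*y^2 - 1.76*y + 2.07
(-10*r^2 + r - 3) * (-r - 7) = 10*r^3 + 69*r^2 - 4*r + 21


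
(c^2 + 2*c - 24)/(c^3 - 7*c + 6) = (c^2 + 2*c - 24)/(c^3 - 7*c + 6)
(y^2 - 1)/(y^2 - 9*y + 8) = (y + 1)/(y - 8)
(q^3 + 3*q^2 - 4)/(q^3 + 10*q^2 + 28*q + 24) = (q - 1)/(q + 6)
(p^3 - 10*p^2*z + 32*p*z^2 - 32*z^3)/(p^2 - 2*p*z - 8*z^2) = (p^2 - 6*p*z + 8*z^2)/(p + 2*z)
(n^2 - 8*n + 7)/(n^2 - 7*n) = (n - 1)/n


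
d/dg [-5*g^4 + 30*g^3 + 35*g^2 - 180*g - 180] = -20*g^3 + 90*g^2 + 70*g - 180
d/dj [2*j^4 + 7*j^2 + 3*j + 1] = 8*j^3 + 14*j + 3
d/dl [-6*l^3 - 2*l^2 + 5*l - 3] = -18*l^2 - 4*l + 5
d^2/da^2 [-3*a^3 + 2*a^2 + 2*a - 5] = 4 - 18*a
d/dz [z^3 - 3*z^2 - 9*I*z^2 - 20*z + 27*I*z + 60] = 3*z^2 - 6*z - 18*I*z - 20 + 27*I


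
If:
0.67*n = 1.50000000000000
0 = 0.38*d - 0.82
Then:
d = 2.16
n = 2.24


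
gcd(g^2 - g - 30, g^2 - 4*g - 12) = g - 6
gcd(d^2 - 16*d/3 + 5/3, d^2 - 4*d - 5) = d - 5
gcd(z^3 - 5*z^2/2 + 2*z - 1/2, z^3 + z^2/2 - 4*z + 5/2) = z^2 - 2*z + 1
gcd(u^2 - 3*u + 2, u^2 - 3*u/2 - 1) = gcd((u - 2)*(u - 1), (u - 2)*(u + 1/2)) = u - 2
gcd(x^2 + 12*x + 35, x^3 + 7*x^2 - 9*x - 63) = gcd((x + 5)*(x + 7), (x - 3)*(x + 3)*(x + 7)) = x + 7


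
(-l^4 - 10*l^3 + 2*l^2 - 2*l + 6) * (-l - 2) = l^5 + 12*l^4 + 18*l^3 - 2*l^2 - 2*l - 12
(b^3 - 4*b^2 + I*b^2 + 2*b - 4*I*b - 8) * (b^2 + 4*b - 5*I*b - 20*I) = b^5 - 4*I*b^4 - 9*b^3 + 54*I*b^2 - 112*b + 160*I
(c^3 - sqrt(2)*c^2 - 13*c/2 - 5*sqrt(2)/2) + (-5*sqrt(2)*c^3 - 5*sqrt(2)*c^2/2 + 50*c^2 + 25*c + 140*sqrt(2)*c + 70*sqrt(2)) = -5*sqrt(2)*c^3 + c^3 - 7*sqrt(2)*c^2/2 + 50*c^2 + 37*c/2 + 140*sqrt(2)*c + 135*sqrt(2)/2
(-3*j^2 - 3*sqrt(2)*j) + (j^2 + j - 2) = -2*j^2 - 3*sqrt(2)*j + j - 2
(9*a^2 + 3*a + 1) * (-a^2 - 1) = -9*a^4 - 3*a^3 - 10*a^2 - 3*a - 1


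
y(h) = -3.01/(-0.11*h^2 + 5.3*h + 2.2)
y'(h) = -3.01*(0.22*h - 5.3)/(-0.11*h^2 + 5.3*h + 2.2)^2 = (15.953 - 0.6622*h)/(-0.11*h^2 + 5.3*h + 2.2)^2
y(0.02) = -1.31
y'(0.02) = 3.00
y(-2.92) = 0.21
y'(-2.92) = 0.09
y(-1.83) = 0.38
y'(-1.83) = 0.28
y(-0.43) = 30.30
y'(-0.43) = 1645.46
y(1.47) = -0.31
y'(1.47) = 0.16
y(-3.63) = 0.16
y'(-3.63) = 0.05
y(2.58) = -0.20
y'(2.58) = 0.06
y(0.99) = -0.41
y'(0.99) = 0.28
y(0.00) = -1.37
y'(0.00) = 3.30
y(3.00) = -0.18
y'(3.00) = 0.05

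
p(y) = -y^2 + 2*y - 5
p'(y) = 2 - 2*y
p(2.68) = -6.82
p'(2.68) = -3.36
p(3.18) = -8.75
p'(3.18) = -4.36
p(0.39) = -4.37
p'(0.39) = 1.22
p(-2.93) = -19.44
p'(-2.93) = 7.86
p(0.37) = -4.40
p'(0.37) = 1.26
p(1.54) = -4.29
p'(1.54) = -1.08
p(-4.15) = -30.52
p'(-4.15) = 10.30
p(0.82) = -4.03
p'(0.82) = 0.36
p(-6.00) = -53.00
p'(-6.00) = 14.00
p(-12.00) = -173.00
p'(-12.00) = 26.00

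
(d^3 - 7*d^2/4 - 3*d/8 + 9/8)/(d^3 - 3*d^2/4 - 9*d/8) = (d - 1)/d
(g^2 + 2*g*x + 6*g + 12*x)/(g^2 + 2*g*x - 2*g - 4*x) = (g + 6)/(g - 2)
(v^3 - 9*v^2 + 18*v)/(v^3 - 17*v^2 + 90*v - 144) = v/(v - 8)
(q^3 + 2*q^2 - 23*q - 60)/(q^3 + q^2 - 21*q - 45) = (q + 4)/(q + 3)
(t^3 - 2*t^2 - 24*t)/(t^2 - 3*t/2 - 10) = 2*t*(-t^2 + 2*t + 24)/(-2*t^2 + 3*t + 20)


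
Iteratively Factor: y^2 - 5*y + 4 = (y - 1)*(y - 4)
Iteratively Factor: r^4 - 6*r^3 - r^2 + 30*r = (r - 5)*(r^3 - r^2 - 6*r) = (r - 5)*(r - 3)*(r^2 + 2*r) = r*(r - 5)*(r - 3)*(r + 2)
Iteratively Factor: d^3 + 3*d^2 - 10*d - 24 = (d - 3)*(d^2 + 6*d + 8) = (d - 3)*(d + 2)*(d + 4)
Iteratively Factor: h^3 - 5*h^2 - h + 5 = (h - 1)*(h^2 - 4*h - 5) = (h - 5)*(h - 1)*(h + 1)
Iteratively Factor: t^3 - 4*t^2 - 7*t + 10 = (t + 2)*(t^2 - 6*t + 5) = (t - 1)*(t + 2)*(t - 5)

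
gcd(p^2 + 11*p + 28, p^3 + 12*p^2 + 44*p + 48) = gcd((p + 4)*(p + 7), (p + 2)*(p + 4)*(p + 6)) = p + 4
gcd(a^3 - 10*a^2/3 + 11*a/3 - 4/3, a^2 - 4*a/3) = a - 4/3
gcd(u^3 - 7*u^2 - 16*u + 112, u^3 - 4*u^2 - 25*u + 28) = u^2 - 3*u - 28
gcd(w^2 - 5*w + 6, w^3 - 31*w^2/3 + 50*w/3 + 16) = w - 3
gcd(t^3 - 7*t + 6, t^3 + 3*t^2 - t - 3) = t^2 + 2*t - 3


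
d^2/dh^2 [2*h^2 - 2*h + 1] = 4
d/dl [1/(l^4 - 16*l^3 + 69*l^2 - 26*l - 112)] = 2*(-2*l^3 + 24*l^2 - 69*l + 13)/(-l^4 + 16*l^3 - 69*l^2 + 26*l + 112)^2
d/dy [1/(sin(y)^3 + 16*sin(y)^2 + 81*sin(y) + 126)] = (-32*sin(y) + 3*cos(y)^2 - 84)*cos(y)/(sin(y)^3 + 16*sin(y)^2 + 81*sin(y) + 126)^2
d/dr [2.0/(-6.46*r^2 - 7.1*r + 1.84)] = (25.84*r + 14.2)/(6.46*r^2 + 7.1*r - 1.84)^2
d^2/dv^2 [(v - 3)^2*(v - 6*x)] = 6*v - 12*x - 12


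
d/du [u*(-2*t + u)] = -2*t + 2*u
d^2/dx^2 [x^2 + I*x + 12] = 2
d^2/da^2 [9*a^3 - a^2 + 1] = 54*a - 2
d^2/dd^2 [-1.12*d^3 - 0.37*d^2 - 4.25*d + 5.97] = -6.72*d - 0.74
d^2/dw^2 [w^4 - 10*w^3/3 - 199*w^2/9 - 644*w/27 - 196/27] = 12*w^2 - 20*w - 398/9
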